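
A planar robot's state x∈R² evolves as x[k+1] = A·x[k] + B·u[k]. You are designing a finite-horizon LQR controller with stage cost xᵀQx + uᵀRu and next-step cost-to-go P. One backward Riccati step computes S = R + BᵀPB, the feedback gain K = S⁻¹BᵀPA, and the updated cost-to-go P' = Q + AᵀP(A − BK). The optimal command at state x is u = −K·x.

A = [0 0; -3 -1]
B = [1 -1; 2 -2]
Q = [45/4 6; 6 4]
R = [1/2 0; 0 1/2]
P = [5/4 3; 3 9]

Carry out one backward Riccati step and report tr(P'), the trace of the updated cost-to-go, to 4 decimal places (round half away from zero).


BᵀP = [7.2500 21.0000; -7.2500 -21.0000]
S = R + BᵀPB = [1/2 0; 0 1/2] + [49.2500 -49.2500; -49.2500 49.2500] = [49.7500 -49.2500; -49.2500 49.7500]
BᵀPA = [-63.0000 -21.0000; 63.0000 21.0000]
K = S⁻¹·BᵀPA = [-0.6364 -0.2121; 0.6364 0.2121]
A−BK = [1.2727 0.4242; -0.4545 -0.1515]
AᵀP(A−BK) = [0.8182 0.2727; 0.2727 0.0909]
P' = Q + AᵀP(A−BK) = [12.0682 6.2727; 6.2727 4.0909]
tr(P') = 16.1591

16.1591


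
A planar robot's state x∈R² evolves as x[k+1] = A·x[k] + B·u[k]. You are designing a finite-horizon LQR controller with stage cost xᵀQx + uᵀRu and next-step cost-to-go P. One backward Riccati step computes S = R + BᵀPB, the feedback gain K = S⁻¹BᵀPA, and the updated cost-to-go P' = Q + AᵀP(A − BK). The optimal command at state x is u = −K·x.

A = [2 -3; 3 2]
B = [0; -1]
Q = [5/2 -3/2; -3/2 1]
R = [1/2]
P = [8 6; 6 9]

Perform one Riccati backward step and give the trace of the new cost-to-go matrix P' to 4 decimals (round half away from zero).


BᵀP = [-6.0000 -9.0000]
S = R + BᵀPB = [1/2] + [9.0000] = [9.5000]
BᵀPA = [-39.0000 0.0000]
K = S⁻¹·BᵀPA = [-4.1053 0.0000]
A−BK = [2.0000 -3.0000; -1.1053 2.0000]
AᵀP(A−BK) = [24.8947 -24.0000; -24.0000 36.0000]
P' = Q + AᵀP(A−BK) = [27.3947 -25.5000; -25.5000 37.0000]
tr(P') = 64.3947

64.3947


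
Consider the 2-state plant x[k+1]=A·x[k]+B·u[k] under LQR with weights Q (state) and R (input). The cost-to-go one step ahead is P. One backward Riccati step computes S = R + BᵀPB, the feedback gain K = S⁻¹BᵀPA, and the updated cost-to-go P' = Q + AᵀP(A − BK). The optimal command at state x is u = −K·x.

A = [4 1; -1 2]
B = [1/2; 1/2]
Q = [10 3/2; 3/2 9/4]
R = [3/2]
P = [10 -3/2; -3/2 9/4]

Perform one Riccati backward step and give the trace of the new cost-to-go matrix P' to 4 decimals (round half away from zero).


BᵀP = [4.2500 0.3750]
S = R + BᵀPB = [3/2] + [2.3125] = [3.8125]
BᵀPA = [16.6250 5.0000]
K = S⁻¹·BᵀPA = [4.3607 1.3115]
A−BK = [1.8197 0.3443; -3.1803 1.3443]
AᵀP(A−BK) = [101.7541 3.1967; 3.1967 6.4426]
P' = Q + AᵀP(A−BK) = [111.7541 4.6967; 4.6967 8.6926]
tr(P') = 120.4467

120.4467


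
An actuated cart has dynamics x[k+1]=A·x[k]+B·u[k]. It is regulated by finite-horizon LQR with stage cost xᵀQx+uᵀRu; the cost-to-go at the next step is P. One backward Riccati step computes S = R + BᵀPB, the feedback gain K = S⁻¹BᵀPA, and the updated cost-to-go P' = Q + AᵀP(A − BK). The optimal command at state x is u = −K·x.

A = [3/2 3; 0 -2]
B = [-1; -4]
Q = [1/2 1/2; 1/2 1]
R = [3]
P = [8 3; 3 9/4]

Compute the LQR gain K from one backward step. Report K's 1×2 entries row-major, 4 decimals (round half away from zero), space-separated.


-0.4225 -0.5070

BᵀP = [-20.0000 -12.0000]
S = R + BᵀPB = [3] + [68.0000] = [71.0000]
BᵀPA = [-30.0000 -36.0000]
K = S⁻¹·BᵀPA = [-0.4225 -0.5070]
A−BK = [1.0775 2.4930; -1.6901 -4.0282]
AᵀP(A−BK) = [5.3239 11.7887; 11.7887 26.7465]
P' = Q + AᵀP(A−BK) = [5.8239 12.2887; 12.2887 27.7465]
tr(P') = 33.5704


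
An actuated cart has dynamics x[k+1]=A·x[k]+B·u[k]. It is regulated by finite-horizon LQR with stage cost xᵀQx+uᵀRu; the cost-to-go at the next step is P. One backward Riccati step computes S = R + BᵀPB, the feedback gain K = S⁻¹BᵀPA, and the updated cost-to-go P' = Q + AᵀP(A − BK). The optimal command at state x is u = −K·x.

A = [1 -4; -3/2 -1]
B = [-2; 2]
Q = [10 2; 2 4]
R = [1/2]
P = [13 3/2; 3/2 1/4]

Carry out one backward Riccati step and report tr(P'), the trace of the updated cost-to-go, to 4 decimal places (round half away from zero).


BᵀP = [-23.0000 -2.5000]
S = R + BᵀPB = [1/2] + [41.0000] = [41.5000]
BᵀPA = [-19.2500 94.5000]
K = S⁻¹·BᵀPA = [-0.4639 2.2771]
A−BK = [0.0723 0.5542; -0.5723 -5.5542]
AᵀP(A−BK) = [0.1333 -0.2907; -0.2907 5.0633]
P' = Q + AᵀP(A−BK) = [10.1333 1.7093; 1.7093 9.0633]
tr(P') = 19.1965

19.1965


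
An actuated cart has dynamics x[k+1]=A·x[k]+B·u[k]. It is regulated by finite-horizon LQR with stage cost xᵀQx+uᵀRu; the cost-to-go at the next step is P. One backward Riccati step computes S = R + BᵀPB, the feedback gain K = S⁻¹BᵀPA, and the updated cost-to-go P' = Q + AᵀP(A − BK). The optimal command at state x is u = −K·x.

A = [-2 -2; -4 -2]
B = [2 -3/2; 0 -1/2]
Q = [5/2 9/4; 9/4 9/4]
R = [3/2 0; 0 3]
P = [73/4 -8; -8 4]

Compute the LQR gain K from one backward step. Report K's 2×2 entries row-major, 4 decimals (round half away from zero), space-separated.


0.0648 -0.3783 0.2958 0.2742

BᵀP = [36.5000 -16.0000; -23.3750 10.0000]
S = R + BᵀPB = [3/2 0; 0 3] + [73.0000 -46.7500; -46.7500 30.0625] = [74.5000 -46.7500; -46.7500 33.0625]
BᵀPA = [-9.0000 -41.0000; 6.7500 26.7500]
K = S⁻¹·BᵀPA = [0.0648 -0.3783; 0.2958 0.2742]
A−BK = [-1.6859 -0.8322; -3.8521 -1.8629]
AᵀP(A−BK) = [7.5866 3.7447; 3.7447 2.1560]
P' = Q + AᵀP(A−BK) = [10.0866 5.9947; 5.9947 4.4060]
tr(P') = 14.4927


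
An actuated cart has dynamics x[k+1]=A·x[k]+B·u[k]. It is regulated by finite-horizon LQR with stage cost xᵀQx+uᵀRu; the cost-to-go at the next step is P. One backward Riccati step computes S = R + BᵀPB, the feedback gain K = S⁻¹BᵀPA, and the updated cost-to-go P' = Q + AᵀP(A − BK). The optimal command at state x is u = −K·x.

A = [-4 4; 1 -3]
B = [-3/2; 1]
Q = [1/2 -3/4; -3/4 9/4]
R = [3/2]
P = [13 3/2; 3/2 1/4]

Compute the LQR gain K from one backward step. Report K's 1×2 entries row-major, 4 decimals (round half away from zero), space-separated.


BᵀP = [-18.0000 -2.0000]
S = R + BᵀPB = [3/2] + [25.0000] = [26.5000]
BᵀPA = [70.0000 -66.0000]
K = S⁻¹·BᵀPA = [2.6415 -2.4906]
A−BK = [-0.0377 0.2642; -1.6415 -0.5094]
AᵀP(A−BK) = [11.3443 -10.4104; -10.4104 9.8726]
P' = Q + AᵀP(A−BK) = [11.8443 -11.1604; -11.1604 12.1226]
tr(P') = 23.9670

2.6415 -2.4906


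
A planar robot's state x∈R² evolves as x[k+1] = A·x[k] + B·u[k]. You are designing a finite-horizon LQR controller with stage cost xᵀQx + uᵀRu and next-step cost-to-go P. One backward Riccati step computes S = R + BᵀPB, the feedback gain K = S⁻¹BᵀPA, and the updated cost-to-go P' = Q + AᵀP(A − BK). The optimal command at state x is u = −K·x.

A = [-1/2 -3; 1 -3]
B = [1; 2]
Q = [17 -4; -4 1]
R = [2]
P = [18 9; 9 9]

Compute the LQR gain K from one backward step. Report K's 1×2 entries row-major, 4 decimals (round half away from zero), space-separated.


BᵀP = [36.0000 27.0000]
S = R + BᵀPB = [2] + [90.0000] = [92.0000]
BᵀPA = [9.0000 -189.0000]
K = S⁻¹·BᵀPA = [0.0978 -2.0543]
A−BK = [-0.5978 -0.9457; 0.8043 1.1087]
AᵀP(A−BK) = [3.6196 4.9891; 4.9891 16.7283]
P' = Q + AᵀP(A−BK) = [20.6196 0.9891; 0.9891 17.7283]
tr(P') = 38.3478

0.0978 -2.0543


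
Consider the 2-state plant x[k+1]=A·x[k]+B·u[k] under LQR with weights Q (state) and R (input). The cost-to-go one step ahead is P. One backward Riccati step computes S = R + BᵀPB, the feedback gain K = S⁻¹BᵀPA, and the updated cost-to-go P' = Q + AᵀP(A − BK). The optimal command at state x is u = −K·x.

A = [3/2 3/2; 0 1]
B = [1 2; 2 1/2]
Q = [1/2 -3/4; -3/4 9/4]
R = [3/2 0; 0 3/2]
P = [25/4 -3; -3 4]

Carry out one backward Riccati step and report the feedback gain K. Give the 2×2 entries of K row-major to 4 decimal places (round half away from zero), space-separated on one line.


-0.1701 0.3204 0.7912 0.5367

BᵀP = [0.2500 5.0000; 11.0000 -4.0000]
S = R + BᵀPB = [3/2 0; 0 3/2] + [10.2500 3.0000; 3.0000 20.0000] = [11.7500 3.0000; 3.0000 21.5000]
BᵀPA = [0.3750 5.3750; 16.5000 12.5000]
K = S⁻¹·BᵀPA = [-0.1701 0.3204; 0.7912 0.5367]
A−BK = [0.0877 0.1062; -0.0554 0.0908]
AᵀP(A−BK) = [1.0719 0.5870; 0.5870 0.6317]
P' = Q + AᵀP(A−BK) = [1.5719 -0.1630; -0.1630 2.8817]
tr(P') = 4.4536


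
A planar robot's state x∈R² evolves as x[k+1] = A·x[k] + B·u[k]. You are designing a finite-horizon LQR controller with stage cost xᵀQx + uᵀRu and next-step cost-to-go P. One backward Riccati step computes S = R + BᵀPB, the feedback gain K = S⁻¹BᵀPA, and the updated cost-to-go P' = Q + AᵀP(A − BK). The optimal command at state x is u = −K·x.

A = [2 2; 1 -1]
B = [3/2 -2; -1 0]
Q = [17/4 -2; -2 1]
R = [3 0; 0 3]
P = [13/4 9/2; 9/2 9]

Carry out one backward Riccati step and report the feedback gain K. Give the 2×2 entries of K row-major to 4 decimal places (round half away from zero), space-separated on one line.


BᵀP = [0.3750 -2.2500; -6.5000 -9.0000]
S = R + BᵀPB = [3 0; 0 3] + [2.8125 -0.7500; -0.7500 13.0000] = [5.8125 -0.7500; -0.7500 16.0000]
BᵀPA = [-1.5000 3.0000; -22.0000 -4.0000]
K = S⁻¹·BᵀPA = [-0.4381 0.4868; -1.3955 -0.2272]
A−BK = [-0.1339 0.8154; 0.5619 -0.5132]
AᵀP(A−BK) = [8.6410 -0.2677; -0.2677 1.6308]
P' = Q + AᵀP(A−BK) = [12.8910 -2.2677; -2.2677 2.6308]
tr(P') = 15.5218

-0.4381 0.4868 -1.3955 -0.2272


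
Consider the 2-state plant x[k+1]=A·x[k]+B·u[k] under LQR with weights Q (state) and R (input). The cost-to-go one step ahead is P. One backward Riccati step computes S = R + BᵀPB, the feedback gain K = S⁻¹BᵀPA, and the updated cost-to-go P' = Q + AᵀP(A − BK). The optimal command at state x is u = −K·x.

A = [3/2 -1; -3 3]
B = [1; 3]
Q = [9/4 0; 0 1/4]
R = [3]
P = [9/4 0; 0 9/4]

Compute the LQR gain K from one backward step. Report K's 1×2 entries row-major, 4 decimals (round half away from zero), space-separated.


BᵀP = [2.2500 6.7500]
S = R + BᵀPB = [3] + [22.5000] = [25.5000]
BᵀPA = [-16.8750 18.0000]
K = S⁻¹·BᵀPA = [-0.6618 0.7059]
A−BK = [2.1618 -1.7059; -1.0147 0.8824]
AᵀP(A−BK) = [14.1452 -11.7132; -11.7132 9.7941]
P' = Q + AᵀP(A−BK) = [16.3952 -11.7132; -11.7132 10.0441]
tr(P') = 26.4393

-0.6618 0.7059


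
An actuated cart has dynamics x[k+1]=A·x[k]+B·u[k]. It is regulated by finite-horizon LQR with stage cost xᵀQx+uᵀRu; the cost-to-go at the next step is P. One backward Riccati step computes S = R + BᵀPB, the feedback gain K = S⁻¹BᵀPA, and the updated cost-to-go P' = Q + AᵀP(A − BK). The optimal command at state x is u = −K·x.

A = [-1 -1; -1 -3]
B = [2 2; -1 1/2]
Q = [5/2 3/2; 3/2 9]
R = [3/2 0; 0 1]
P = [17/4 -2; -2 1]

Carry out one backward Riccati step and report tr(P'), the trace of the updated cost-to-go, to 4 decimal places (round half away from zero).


12.1134

BᵀP = [10.5000 -5.0000; 7.5000 -3.5000]
S = R + BᵀPB = [3/2 0; 0 1] + [26.0000 18.5000; 18.5000 13.2500] = [27.5000 18.5000; 18.5000 14.2500]
BᵀPA = [-5.5000 4.5000; -4.0000 3.0000]
K = S⁻¹·BᵀPA = [-0.0882 0.1738; -0.1662 -0.0151]
A−BK = [-0.4912 -1.3174; -1.0050 -2.8186]
AᵀP(A−BK) = [0.1001 0.1455; 0.1455 0.5132]
P' = Q + AᵀP(A−BK) = [2.6001 1.6455; 1.6455 9.5132]
tr(P') = 12.1134


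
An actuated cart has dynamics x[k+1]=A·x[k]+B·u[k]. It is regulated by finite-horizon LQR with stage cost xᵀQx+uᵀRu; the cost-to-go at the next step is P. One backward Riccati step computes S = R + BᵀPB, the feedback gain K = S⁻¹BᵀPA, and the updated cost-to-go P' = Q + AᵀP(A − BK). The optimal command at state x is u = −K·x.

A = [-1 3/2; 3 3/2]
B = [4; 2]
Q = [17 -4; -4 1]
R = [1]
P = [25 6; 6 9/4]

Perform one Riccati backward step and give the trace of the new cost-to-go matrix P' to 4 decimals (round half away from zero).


26.3969

BᵀP = [112.0000 28.5000]
S = R + BᵀPB = [1] + [505.0000] = [506.0000]
BᵀPA = [-26.5000 210.7500]
K = S⁻¹·BᵀPA = [-0.0524 0.4165]
A−BK = [-0.7905 -0.1660; 3.1047 0.6670]
AᵀP(A−BK) = [7.8622 1.6623; 1.6623 0.5347]
P' = Q + AᵀP(A−BK) = [24.8622 -2.3377; -2.3377 1.5347]
tr(P') = 26.3969


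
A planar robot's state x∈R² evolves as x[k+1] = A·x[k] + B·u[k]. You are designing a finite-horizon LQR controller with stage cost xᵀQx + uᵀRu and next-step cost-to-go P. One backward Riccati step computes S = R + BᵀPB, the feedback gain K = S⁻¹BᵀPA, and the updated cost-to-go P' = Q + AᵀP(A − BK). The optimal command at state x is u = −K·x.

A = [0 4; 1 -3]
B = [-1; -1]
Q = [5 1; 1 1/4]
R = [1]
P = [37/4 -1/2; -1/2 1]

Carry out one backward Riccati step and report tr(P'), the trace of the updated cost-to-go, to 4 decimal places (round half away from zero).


BᵀP = [-8.7500 -0.5000]
S = R + BᵀPB = [1] + [9.2500] = [10.2500]
BᵀPA = [-0.5000 -33.5000]
K = S⁻¹·BᵀPA = [-0.0488 -3.2683]
A−BK = [-0.0488 0.7317; 0.9512 -6.2683]
AᵀP(A−BK) = [0.9756 -6.6341; -6.6341 59.5122]
P' = Q + AᵀP(A−BK) = [5.9756 -5.6341; -5.6341 59.7622]
tr(P') = 65.7378

65.7378


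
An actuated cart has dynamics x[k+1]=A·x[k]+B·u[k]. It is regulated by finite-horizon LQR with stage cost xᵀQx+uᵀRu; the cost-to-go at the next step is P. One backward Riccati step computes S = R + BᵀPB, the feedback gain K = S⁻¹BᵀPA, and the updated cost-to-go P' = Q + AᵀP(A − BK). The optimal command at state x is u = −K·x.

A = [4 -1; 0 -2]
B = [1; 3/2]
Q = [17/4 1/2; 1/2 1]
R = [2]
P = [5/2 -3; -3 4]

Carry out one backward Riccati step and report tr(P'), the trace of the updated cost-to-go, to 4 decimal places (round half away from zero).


BᵀP = [-2.0000 3.0000]
S = R + BᵀPB = [2] + [2.5000] = [4.5000]
BᵀPA = [-8.0000 -4.0000]
K = S⁻¹·BᵀPA = [-1.7778 -0.8889]
A−BK = [5.7778 -0.1111; 2.6667 -0.6667]
AᵀP(A−BK) = [25.7778 6.8889; 6.8889 2.9444]
P' = Q + AᵀP(A−BK) = [30.0278 7.3889; 7.3889 3.9444]
tr(P') = 33.9722

33.9722


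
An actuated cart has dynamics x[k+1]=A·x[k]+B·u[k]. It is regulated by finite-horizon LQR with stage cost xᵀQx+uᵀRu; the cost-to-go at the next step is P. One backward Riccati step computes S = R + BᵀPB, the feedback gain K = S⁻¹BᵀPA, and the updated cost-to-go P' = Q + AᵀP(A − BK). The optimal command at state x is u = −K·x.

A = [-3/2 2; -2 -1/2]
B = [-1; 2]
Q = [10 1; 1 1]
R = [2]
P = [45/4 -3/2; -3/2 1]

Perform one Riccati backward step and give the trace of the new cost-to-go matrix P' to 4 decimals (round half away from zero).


31.3172

BᵀP = [-14.2500 3.5000]
S = R + BᵀPB = [2] + [21.2500] = [23.2500]
BᵀPA = [14.3750 -30.2500]
K = S⁻¹·BᵀPA = [0.6183 -1.3011]
A−BK = [-0.8817 0.6989; -3.2366 2.1022]
AᵀP(A−BK) = [11.4247 -9.1720; -9.1720 8.8925]
P' = Q + AᵀP(A−BK) = [21.4247 -8.1720; -8.1720 9.8925]
tr(P') = 31.3172


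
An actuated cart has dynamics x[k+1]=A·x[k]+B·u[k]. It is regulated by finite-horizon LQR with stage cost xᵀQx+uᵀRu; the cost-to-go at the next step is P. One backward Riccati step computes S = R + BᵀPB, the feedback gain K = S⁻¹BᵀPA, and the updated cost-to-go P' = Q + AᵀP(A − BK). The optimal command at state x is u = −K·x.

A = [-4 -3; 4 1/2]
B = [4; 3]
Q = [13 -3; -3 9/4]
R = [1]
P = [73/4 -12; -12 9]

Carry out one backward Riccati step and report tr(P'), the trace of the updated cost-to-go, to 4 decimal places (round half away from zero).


240.2355

BᵀP = [37.0000 -21.0000]
S = R + BᵀPB = [1] + [85.0000] = [86.0000]
BᵀPA = [-232.0000 -121.5000]
K = S⁻¹·BᵀPA = [-2.6977 -1.4128]
A−BK = [6.7907 2.6512; 12.0930 4.7384]
AᵀP(A−BK) = [194.1395 77.2326; 77.2326 30.8459]
P' = Q + AᵀP(A−BK) = [207.1395 74.2326; 74.2326 33.0959]
tr(P') = 240.2355


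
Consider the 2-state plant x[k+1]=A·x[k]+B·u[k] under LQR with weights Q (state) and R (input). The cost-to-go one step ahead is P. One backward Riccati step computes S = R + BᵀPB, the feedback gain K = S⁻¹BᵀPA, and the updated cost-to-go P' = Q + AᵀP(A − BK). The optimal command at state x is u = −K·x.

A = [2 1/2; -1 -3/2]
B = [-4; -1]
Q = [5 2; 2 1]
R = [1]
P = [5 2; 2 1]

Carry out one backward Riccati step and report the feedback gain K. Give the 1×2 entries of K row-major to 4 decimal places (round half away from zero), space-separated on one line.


-0.3571 0.0255

BᵀP = [-22.0000 -9.0000]
S = R + BᵀPB = [1] + [97.0000] = [98.0000]
BᵀPA = [-35.0000 2.5000]
K = S⁻¹·BᵀPA = [-0.3571 0.0255]
A−BK = [0.5714 0.6020; -1.3571 -1.4745]
AᵀP(A−BK) = [0.5000 0.3929; 0.3929 0.4362]
P' = Q + AᵀP(A−BK) = [5.5000 2.3929; 2.3929 1.4362]
tr(P') = 6.9362


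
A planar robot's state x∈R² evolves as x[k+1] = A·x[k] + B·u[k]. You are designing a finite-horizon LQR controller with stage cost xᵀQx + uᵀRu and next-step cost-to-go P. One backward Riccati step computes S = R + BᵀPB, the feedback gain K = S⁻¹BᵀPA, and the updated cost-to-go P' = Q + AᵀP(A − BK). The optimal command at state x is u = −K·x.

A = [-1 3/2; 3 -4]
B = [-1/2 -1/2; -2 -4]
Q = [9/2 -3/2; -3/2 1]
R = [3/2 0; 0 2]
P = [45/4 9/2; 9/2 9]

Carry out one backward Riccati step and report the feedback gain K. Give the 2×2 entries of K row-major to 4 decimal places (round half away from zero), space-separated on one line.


0.8276 -1.2414 -0.9844 1.3620

BᵀP = [-14.6250 -20.2500; -23.6250 -38.2500]
S = R + BᵀPB = [3/2 0; 0 2] + [47.8125 88.3125; 88.3125 164.8125] = [49.3125 88.3125; 88.3125 166.8125]
BᵀPA = [-46.1250 59.0625; -91.1250 117.5625]
K = S⁻¹·BᵀPA = [0.8276 -1.2414; -0.9844 1.3620]
A−BK = [-1.0784 1.5603; 0.7175 -1.0349]
AᵀP(A−BK) = [13.7184 -19.7751; -19.7751 28.5161]
P' = Q + AᵀP(A−BK) = [18.2184 -21.2751; -21.2751 29.5161]
tr(P') = 47.7346


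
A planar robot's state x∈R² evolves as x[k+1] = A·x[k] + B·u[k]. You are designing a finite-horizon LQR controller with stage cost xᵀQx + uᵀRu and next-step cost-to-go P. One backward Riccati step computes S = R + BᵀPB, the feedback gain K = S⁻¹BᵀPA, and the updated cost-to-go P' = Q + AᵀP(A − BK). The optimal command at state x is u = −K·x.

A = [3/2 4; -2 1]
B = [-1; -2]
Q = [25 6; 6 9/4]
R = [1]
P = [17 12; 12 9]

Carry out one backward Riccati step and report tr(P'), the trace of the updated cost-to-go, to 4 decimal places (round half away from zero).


BᵀP = [-41.0000 -30.0000]
S = R + BᵀPB = [1] + [101.0000] = [102.0000]
BᵀPA = [-1.5000 -194.0000]
K = S⁻¹·BᵀPA = [-0.0147 -1.9020]
A−BK = [1.4853 2.0980; -2.0294 -2.8039]
AᵀP(A−BK) = [2.2279 3.1471; 3.1471 8.0196]
P' = Q + AᵀP(A−BK) = [27.2279 9.1471; 9.1471 10.2696]
tr(P') = 37.4975

37.4975


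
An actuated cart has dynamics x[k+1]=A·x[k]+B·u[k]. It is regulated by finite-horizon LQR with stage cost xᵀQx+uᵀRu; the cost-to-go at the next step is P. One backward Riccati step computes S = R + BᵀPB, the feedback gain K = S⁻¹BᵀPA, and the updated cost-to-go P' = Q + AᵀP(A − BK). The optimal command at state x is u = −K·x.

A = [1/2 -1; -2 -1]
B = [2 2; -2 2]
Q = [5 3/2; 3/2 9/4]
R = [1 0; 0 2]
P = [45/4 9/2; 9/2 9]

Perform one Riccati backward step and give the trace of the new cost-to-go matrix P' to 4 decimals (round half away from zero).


8.3984

BᵀP = [13.5000 -9.0000; 31.5000 27.0000]
S = R + BᵀPB = [1 0; 0 2] + [45.0000 9.0000; 9.0000 117.0000] = [46.0000 9.0000; 9.0000 119.0000]
BᵀPA = [24.7500 -4.5000; -38.2500 -58.5000]
K = S⁻¹·BᵀPA = [0.6100 -0.0017; -0.3676 -0.4915]
A−BK = [0.0152 -0.0137; -0.0450 -0.0204]
AᵀP(A−BK) = [0.6569 0.3676; 0.3676 0.4915]
P' = Q + AᵀP(A−BK) = [5.6569 1.8676; 1.8676 2.7415]
tr(P') = 8.3984


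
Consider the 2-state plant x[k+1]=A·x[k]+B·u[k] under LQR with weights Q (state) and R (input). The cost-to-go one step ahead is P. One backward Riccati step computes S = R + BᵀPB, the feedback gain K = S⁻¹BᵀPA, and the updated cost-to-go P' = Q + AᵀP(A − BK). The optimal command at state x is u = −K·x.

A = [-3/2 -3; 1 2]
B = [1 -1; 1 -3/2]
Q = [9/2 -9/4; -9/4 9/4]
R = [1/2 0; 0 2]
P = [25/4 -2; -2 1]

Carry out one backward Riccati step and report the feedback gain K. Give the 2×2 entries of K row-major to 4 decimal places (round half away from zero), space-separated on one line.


BᵀP = [4.2500 -1.0000; -3.2500 0.5000]
S = R + BᵀPB = [1/2 0; 0 2] + [3.2500 -2.7500; -2.7500 2.5000] = [3.7500 -2.7500; -2.7500 4.5000]
BᵀPA = [-7.3750 -14.7500; 5.3750 10.7500]
K = S⁻¹·BᵀPA = [-1.9765 -3.9530; -0.0134 -0.0268]
A−BK = [0.4631 0.9262; 2.9564 5.9128]
AᵀP(A−BK) = [6.5579 13.1158; 13.1158 26.2315]
P' = Q + AᵀP(A−BK) = [11.0579 10.8658; 10.8658 28.4815]
tr(P') = 39.5394

-1.9765 -3.9530 -0.0134 -0.0268


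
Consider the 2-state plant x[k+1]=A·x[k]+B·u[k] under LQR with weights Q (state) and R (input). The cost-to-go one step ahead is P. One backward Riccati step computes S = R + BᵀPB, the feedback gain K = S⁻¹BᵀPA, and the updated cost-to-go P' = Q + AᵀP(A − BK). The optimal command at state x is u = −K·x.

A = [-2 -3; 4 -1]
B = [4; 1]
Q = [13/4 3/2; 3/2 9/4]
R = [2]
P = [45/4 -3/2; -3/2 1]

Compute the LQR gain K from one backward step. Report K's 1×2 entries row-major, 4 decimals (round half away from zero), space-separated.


-0.6257 -0.7339

BᵀP = [43.5000 -5.0000]
S = R + BᵀPB = [2] + [169.0000] = [171.0000]
BᵀPA = [-107.0000 -125.5000]
K = S⁻¹·BᵀPA = [-0.6257 -0.7339]
A−BK = [0.5029 -0.0643; 4.6257 -0.2661]
AᵀP(A−BK) = [18.0468 -0.0292; -0.0292 1.1433]
P' = Q + AᵀP(A−BK) = [21.2968 1.4708; 1.4708 3.3933]
tr(P') = 24.6901


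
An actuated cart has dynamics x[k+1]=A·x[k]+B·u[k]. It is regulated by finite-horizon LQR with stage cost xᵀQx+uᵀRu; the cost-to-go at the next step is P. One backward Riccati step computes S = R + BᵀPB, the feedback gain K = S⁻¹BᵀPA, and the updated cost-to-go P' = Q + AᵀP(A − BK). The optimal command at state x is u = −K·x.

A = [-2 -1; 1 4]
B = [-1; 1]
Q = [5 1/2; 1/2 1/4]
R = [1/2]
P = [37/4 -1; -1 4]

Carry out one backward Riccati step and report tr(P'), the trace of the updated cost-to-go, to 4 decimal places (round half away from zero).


BᵀP = [-10.2500 5.0000]
S = R + BᵀPB = [1/2] + [15.2500] = [15.7500]
BᵀPA = [25.5000 30.2500]
K = S⁻¹·BᵀPA = [1.6190 1.9206]
A−BK = [-0.3810 0.9206; -0.6190 2.0794]
AᵀP(A−BK) = [3.7143 -5.4762; -5.4762 23.1508]
P' = Q + AᵀP(A−BK) = [8.7143 -4.9762; -4.9762 23.4008]
tr(P') = 32.1151

32.1151


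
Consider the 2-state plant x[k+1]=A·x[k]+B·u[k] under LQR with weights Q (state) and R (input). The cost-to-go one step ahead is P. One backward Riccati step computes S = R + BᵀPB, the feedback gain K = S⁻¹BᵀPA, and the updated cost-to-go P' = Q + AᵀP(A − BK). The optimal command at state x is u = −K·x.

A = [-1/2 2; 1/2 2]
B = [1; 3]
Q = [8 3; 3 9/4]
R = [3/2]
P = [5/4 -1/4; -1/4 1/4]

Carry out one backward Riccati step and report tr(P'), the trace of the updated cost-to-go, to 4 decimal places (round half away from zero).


13.6071

BᵀP = [0.5000 0.5000]
S = R + BᵀPB = [3/2] + [2.0000] = [3.5000]
BᵀPA = [0.0000 2.0000]
K = S⁻¹·BᵀPA = [0.0000 0.5714]
A−BK = [-0.5000 1.4286; 0.5000 0.2857]
AᵀP(A−BK) = [0.5000 -1.0000; -1.0000 2.8571]
P' = Q + AᵀP(A−BK) = [8.5000 2.0000; 2.0000 5.1071]
tr(P') = 13.6071


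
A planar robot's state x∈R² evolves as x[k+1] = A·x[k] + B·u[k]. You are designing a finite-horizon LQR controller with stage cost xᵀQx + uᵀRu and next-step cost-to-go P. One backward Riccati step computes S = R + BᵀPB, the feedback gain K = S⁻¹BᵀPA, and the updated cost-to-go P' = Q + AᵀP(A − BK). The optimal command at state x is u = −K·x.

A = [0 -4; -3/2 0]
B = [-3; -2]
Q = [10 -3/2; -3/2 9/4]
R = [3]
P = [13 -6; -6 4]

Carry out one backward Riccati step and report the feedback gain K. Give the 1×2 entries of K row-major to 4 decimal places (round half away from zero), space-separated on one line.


BᵀP = [-27.0000 10.0000]
S = R + BᵀPB = [3] + [61.0000] = [64.0000]
BᵀPA = [-15.0000 108.0000]
K = S⁻¹·BᵀPA = [-0.2344 1.6875]
A−BK = [-0.7031 1.0625; -1.9688 3.3750]
AᵀP(A−BK) = [5.4844 -10.6875; -10.6875 25.7500]
P' = Q + AᵀP(A−BK) = [15.4844 -12.1875; -12.1875 28.0000]
tr(P') = 43.4844

-0.2344 1.6875


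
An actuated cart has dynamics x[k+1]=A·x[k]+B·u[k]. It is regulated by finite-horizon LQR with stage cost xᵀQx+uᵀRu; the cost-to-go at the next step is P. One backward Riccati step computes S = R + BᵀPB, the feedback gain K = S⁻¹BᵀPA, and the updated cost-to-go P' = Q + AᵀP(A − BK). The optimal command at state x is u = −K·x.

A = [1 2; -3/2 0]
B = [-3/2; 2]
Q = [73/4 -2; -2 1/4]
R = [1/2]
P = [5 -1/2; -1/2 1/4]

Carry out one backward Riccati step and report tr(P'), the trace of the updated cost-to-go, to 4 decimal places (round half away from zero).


BᵀP = [-8.5000 1.2500]
S = R + BᵀPB = [1/2] + [15.2500] = [15.7500]
BᵀPA = [-10.3750 -17.0000]
K = S⁻¹·BᵀPA = [-0.6587 -1.0794]
A−BK = [0.0119 0.3810; -0.1825 2.1587]
AᵀP(A−BK) = [0.2282 0.3016; 0.3016 1.6508]
P' = Q + AᵀP(A−BK) = [18.4782 -1.6984; -1.6984 1.9008]
tr(P') = 20.3790

20.3790


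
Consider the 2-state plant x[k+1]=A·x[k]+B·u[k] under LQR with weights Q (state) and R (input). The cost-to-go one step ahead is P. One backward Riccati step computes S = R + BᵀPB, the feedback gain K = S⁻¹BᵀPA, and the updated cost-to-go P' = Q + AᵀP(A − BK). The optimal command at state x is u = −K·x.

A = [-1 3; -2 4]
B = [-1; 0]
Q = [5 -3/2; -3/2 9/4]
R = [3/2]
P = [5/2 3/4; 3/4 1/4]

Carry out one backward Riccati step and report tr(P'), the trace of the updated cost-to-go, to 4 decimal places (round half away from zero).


BᵀP = [-2.5000 -0.7500]
S = R + BᵀPB = [3/2] + [2.5000] = [4.0000]
BᵀPA = [4.0000 -10.5000]
K = S⁻¹·BᵀPA = [1.0000 -2.6250]
A−BK = [0.0000 0.3750; -2.0000 4.0000]
AᵀP(A−BK) = [2.5000 -6.5000; -6.5000 16.9375]
P' = Q + AᵀP(A−BK) = [7.5000 -8.0000; -8.0000 19.1875]
tr(P') = 26.6875

26.6875


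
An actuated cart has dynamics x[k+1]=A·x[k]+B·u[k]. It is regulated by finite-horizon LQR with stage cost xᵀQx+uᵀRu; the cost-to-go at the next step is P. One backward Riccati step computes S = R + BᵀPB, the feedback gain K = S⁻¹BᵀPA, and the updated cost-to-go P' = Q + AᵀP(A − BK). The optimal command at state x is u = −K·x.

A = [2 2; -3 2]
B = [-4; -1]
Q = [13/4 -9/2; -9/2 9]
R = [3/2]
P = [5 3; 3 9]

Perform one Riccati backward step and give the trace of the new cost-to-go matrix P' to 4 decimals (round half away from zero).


87.0928

BᵀP = [-23.0000 -21.0000]
S = R + BᵀPB = [3/2] + [113.0000] = [114.5000]
BᵀPA = [17.0000 -88.0000]
K = S⁻¹·BᵀPA = [0.1485 -0.7686]
A−BK = [2.5939 -1.0742; -2.8515 1.2314]
AᵀP(A−BK) = [62.4760 -26.9345; -26.9345 12.3668]
P' = Q + AᵀP(A−BK) = [65.7260 -31.4345; -31.4345 21.3668]
tr(P') = 87.0928


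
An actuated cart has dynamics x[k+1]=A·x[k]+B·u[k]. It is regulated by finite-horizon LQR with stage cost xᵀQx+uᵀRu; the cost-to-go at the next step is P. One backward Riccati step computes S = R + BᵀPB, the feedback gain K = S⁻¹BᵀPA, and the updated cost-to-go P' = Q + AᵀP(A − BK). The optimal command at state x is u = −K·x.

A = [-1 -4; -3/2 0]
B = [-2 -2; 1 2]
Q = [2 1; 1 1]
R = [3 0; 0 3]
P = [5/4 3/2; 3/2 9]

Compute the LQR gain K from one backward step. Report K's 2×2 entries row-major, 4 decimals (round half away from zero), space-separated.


0.4231 1.0000 -0.9038 -0.5000

BᵀP = [-1.0000 6.0000; 0.5000 15.0000]
S = R + BᵀPB = [3 0; 0 3] + [8.0000 14.0000; 14.0000 29.0000] = [11.0000 14.0000; 14.0000 32.0000]
BᵀPA = [-8.0000 4.0000; -23.0000 -2.0000]
K = S⁻¹·BᵀPA = [0.4231 1.0000; -0.9038 -0.5000]
A−BK = [-1.9615 -3.0000; -0.1154 0.0000]
AᵀP(A−BK) = [8.5962 10.5000; 10.5000 15.0000]
P' = Q + AᵀP(A−BK) = [10.5962 11.5000; 11.5000 16.0000]
tr(P') = 26.5962


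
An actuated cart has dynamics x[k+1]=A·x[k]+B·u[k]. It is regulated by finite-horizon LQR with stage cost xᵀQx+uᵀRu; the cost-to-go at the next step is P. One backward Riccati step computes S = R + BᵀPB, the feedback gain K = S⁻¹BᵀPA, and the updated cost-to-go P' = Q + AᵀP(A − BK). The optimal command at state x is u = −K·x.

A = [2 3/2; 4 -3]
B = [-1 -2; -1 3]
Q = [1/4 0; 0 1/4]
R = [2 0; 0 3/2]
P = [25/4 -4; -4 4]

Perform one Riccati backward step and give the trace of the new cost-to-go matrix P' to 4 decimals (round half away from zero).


9.9110

BᵀP = [-2.2500 0.0000; -24.5000 20.0000]
S = R + BᵀPB = [2 0; 0 3/2] + [2.2500 4.5000; 4.5000 109.0000] = [4.2500 4.5000; 4.5000 110.5000]
BᵀPA = [-4.5000 -3.3750; 31.0000 -96.7500]
K = S⁻¹·BᵀPA = [-1.4170 0.1389; 0.3382 -0.8812]
A−BK = [1.2595 -0.1235; 1.5683 -0.2174]
AᵀP(A−BK) = [8.1380 -1.3068; -1.3068 1.2730]
P' = Q + AᵀP(A−BK) = [8.3880 -1.3068; -1.3068 1.5230]
tr(P') = 9.9110


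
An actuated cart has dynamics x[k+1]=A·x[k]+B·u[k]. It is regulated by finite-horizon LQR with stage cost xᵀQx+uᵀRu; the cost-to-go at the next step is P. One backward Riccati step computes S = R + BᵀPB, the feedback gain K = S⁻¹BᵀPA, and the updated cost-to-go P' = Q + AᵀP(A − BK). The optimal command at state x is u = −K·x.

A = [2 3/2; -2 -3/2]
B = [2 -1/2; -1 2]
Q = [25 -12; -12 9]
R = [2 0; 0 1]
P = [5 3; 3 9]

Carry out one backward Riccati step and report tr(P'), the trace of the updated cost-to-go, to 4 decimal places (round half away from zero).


36.5598

BᵀP = [7.0000 -3.0000; 3.5000 16.5000]
S = R + BᵀPB = [2 0; 0 1] + [17.0000 -9.5000; -9.5000 31.2500] = [19.0000 -9.5000; -9.5000 32.2500]
BᵀPA = [20.0000 15.0000; -26.0000 -19.5000]
K = S⁻¹·BᵀPA = [0.7617 0.5713; -0.5818 -0.4364]
A−BK = [0.1856 0.1392; -0.0746 -0.0560]
AᵀP(A−BK) = [1.6383 1.2287; 1.2287 0.9215]
P' = Q + AᵀP(A−BK) = [26.6383 -10.7713; -10.7713 9.9215]
tr(P') = 36.5598


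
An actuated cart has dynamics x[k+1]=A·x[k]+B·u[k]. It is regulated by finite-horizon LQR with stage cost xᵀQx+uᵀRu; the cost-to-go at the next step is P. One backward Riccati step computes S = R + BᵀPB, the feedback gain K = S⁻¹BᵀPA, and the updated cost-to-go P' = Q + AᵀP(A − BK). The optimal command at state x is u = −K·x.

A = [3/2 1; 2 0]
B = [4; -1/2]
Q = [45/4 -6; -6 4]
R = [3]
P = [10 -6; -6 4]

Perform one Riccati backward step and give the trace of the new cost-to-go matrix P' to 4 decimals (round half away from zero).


17.0838

BᵀP = [43.0000 -26.0000]
S = R + BᵀPB = [3] + [185.0000] = [188.0000]
BᵀPA = [12.5000 43.0000]
K = S⁻¹·BᵀPA = [0.0665 0.2287]
A−BK = [1.2340 0.0851; 2.0332 0.1144]
AᵀP(A−BK) = [1.6689 0.1410; 0.1410 0.1649]
P' = Q + AᵀP(A−BK) = [12.9189 -5.8590; -5.8590 4.1649]
tr(P') = 17.0838


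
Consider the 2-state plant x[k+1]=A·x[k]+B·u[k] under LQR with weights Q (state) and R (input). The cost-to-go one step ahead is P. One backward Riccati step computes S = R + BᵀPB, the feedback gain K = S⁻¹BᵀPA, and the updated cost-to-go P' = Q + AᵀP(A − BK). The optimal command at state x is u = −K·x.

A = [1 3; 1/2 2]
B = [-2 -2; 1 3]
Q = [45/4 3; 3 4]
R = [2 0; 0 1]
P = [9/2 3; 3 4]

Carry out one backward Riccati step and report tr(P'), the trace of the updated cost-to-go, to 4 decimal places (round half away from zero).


36.1302

BᵀP = [-6.0000 -2.0000; 0.0000 6.0000]
S = R + BᵀPB = [2 0; 0 1] + [10.0000 6.0000; 6.0000 18.0000] = [12.0000 6.0000; 6.0000 19.0000]
BᵀPA = [-7.0000 -22.0000; 3.0000 12.0000]
K = S⁻¹·BᵀPA = [-0.7865 -2.5521; 0.4063 1.4375]
A−BK = [0.2396 0.7708; 0.0677 0.2396]
AᵀP(A−BK) = [1.7760 5.8229; 5.8229 19.1042]
P' = Q + AᵀP(A−BK) = [13.0260 8.8229; 8.8229 23.1042]
tr(P') = 36.1302


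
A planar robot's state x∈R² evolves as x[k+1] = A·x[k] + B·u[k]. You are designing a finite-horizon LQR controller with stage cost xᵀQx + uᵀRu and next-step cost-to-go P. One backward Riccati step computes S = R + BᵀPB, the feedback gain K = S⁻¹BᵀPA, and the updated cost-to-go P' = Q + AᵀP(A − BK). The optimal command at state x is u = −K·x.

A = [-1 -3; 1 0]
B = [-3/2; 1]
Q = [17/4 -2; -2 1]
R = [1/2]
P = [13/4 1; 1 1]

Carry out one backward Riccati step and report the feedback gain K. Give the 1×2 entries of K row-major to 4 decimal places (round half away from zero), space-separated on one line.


BᵀP = [-3.8750 -0.5000]
S = R + BᵀPB = [1/2] + [5.3125] = [5.8125]
BᵀPA = [3.3750 11.6250]
K = S⁻¹·BᵀPA = [0.5806 2.0000]
A−BK = [-0.1290 0.0000; 0.4194 -2.0000]
AᵀP(A−BK) = [0.2903 0.0000; 0.0000 6.0000]
P' = Q + AᵀP(A−BK) = [4.5403 -2.0000; -2.0000 7.0000]
tr(P') = 11.5403

0.5806 2.0000


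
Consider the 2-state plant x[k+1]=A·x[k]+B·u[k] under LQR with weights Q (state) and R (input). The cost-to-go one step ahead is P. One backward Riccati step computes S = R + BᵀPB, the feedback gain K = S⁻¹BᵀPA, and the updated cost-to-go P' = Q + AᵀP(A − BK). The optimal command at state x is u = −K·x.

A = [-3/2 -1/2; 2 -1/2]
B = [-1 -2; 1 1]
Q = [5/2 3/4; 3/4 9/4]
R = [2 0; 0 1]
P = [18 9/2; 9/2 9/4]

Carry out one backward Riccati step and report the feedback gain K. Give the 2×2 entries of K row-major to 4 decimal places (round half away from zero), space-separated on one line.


0.4546 -0.1541 0.3930 0.4007

BᵀP = [-13.5000 -2.2500; -31.5000 -6.7500]
S = R + BᵀPB = [2 0; 0 1] + [11.2500 24.7500; 24.7500 56.2500] = [13.2500 24.7500; 24.7500 57.2500]
BᵀPA = [15.7500 7.8750; 33.7500 19.1250]
K = S⁻¹·BᵀPA = [0.4546 -0.1541; 0.3930 0.4007]
A−BK = [-0.2594 0.1473; 1.1524 -0.7466]
AᵀP(A−BK) = [2.0766 -0.9709; -0.9709 0.8630]
P' = Q + AᵀP(A−BK) = [4.5766 -0.2209; -0.2209 3.1130]
tr(P') = 7.6896


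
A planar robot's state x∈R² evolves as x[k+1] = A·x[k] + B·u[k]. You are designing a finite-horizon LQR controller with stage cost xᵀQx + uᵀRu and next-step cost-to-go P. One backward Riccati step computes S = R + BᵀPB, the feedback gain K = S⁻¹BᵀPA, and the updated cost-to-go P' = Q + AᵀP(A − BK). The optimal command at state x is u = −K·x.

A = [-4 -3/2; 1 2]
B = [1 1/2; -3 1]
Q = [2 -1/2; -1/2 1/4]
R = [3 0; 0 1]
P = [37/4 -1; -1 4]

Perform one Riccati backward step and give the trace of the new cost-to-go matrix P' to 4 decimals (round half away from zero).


29.5257

BᵀP = [12.2500 -13.0000; 3.6250 3.5000]
S = R + BᵀPB = [3 0; 0 1] + [51.2500 -6.8750; -6.8750 5.3125] = [54.2500 -6.8750; -6.8750 6.3125]
BᵀPA = [-62.0000 -44.3750; -11.0000 1.5625]
K = S⁻¹·BᵀPA = [-1.5820 -0.9126; -3.4656 -0.7463]
A−BK = [-0.6852 -0.2143; -0.2805 0.0087]
AᵀP(A−BK) = [23.7917 8.2117; 8.2117 3.4840]
P' = Q + AᵀP(A−BK) = [25.7917 7.7117; 7.7117 3.7340]
tr(P') = 29.5257


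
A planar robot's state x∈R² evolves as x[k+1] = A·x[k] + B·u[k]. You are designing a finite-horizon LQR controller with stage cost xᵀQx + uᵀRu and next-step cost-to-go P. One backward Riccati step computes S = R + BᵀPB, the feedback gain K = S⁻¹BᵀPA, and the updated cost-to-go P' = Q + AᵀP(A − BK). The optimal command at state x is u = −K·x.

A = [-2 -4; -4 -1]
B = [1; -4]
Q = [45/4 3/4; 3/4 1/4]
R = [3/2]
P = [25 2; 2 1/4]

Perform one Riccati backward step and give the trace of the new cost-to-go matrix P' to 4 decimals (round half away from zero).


BᵀP = [17.0000 1.0000]
S = R + BᵀPB = [3/2] + [13.0000] = [14.5000]
BᵀPA = [-38.0000 -69.0000]
K = S⁻¹·BᵀPA = [-2.6207 -4.7586]
A−BK = [0.6207 0.7586; -14.4828 -20.0345]
AᵀP(A−BK) = [36.4138 56.1724; 56.1724 87.9052]
P' = Q + AᵀP(A−BK) = [47.6638 56.9224; 56.9224 88.1552]
tr(P') = 135.8190

135.8190


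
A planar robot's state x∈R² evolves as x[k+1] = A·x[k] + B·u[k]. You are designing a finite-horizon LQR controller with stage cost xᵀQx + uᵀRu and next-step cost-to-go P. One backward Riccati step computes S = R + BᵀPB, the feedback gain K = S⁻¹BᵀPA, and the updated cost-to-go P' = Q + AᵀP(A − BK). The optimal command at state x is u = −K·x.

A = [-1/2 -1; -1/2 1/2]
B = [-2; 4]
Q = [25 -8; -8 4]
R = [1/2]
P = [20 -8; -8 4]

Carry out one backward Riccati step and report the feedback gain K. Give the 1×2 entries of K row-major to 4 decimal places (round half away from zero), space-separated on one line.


0.0734 0.3229

BᵀP = [-72.0000 32.0000]
S = R + BᵀPB = [1/2] + [272.0000] = [272.5000]
BᵀPA = [20.0000 88.0000]
K = S⁻¹·BᵀPA = [0.0734 0.3229]
A−BK = [-0.3532 -0.3541; -0.7936 -0.7917]
AᵀP(A−BK) = [0.5321 0.5413; 0.5413 0.5817]
P' = Q + AᵀP(A−BK) = [25.5321 -7.4587; -7.4587 4.5817]
tr(P') = 30.1138


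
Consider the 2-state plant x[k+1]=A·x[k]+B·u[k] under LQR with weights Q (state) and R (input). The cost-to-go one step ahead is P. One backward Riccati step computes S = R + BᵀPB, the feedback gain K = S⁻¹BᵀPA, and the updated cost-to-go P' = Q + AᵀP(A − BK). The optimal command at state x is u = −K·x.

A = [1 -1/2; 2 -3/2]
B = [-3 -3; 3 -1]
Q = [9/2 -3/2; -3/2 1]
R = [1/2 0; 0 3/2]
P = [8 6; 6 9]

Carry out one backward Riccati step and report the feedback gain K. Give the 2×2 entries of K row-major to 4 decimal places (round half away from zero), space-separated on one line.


0.4101 -0.3283 -0.7400 0.4933

BᵀP = [-6.0000 9.0000; -30.0000 -27.0000]
S = R + BᵀPB = [1/2 0; 0 3/2] + [45.0000 9.0000; 9.0000 117.0000] = [45.5000 9.0000; 9.0000 118.5000]
BᵀPA = [12.0000 -10.5000; -84.0000 55.5000]
K = S⁻¹·BᵀPA = [0.4101 -0.3283; -0.7400 0.4933]
A−BK = [0.0103 -0.0052; 0.0297 -0.0217]
AᵀP(A−BK) = [0.9179 -0.6234; -0.6234 0.4247]
P' = Q + AᵀP(A−BK) = [5.4179 -2.1234; -2.1234 1.4247]
tr(P') = 6.8426


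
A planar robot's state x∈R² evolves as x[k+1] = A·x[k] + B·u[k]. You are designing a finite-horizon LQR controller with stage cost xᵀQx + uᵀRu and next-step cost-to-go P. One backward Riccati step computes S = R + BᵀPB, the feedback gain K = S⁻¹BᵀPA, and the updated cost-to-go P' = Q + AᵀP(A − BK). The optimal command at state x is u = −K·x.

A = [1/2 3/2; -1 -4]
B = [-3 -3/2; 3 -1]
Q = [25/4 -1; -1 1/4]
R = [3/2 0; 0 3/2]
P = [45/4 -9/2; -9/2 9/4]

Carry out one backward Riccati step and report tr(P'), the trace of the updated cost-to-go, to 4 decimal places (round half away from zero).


8.4330

BᵀP = [-47.2500 20.2500; -12.3750 4.5000]
S = R + BᵀPB = [3/2 0; 0 3/2] + [202.5000 50.6250; 50.6250 14.0625] = [204.0000 50.6250; 50.6250 15.5625]
BᵀPA = [-43.8750 -151.8750; -10.6875 -36.5625]
K = S⁻¹·BᵀPA = [-0.2317 -0.8377; 0.0669 0.3758]
A−BK = [-0.0947 -0.4496; -0.2381 -1.1110]
AᵀP(A−BK) = [0.1127 0.4478; 0.4478 1.8203]
P' = Q + AᵀP(A−BK) = [6.3627 -0.5522; -0.5522 2.0703]
tr(P') = 8.4330


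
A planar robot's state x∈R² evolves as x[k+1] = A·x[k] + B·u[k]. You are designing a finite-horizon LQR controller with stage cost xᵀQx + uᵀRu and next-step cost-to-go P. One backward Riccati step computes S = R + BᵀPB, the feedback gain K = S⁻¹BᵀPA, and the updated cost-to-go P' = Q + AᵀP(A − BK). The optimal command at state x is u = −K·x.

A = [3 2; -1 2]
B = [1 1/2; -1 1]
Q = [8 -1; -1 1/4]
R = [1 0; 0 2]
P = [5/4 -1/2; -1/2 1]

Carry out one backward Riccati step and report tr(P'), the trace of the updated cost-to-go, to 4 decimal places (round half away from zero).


BᵀP = [1.7500 -1.5000; 0.1250 0.7500]
S = R + BᵀPB = [1 0; 0 2] + [3.2500 -0.6250; -0.6250 0.8125] = [4.2500 -0.6250; -0.6250 2.8125]
BᵀPA = [6.7500 0.5000; -0.3750 1.7500]
K = S⁻¹·BᵀPA = [1.6216 0.2162; 0.2270 0.6703]
A−BK = [1.2649 1.4486; 0.3946 1.5459]
AᵀP(A−BK) = [4.3892 2.2919; 2.2919 3.7189]
P' = Q + AᵀP(A−BK) = [12.3892 1.2919; 1.2919 3.9689]
tr(P') = 16.3581

16.3581


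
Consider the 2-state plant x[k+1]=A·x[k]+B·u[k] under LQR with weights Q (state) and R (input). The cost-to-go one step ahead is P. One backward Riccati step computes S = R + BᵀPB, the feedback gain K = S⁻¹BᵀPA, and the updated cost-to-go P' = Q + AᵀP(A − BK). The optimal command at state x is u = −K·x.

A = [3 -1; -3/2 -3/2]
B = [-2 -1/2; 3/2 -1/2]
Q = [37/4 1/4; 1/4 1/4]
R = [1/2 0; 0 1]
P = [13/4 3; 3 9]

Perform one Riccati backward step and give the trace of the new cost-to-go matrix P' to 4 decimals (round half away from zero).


16.1838

BᵀP = [-2.0000 7.5000; -3.1250 -6.0000]
S = R + BᵀPB = [1/2 0; 0 1] + [15.2500 -2.7500; -2.7500 4.5625] = [15.7500 -2.7500; -2.7500 5.5625]
BᵀPA = [-17.2500 -9.2500; -0.3750 12.1250]
K = S⁻¹·BᵀPA = [-1.2116 -0.2262; -0.6664 2.0679]
A−BK = [0.2436 -0.4185; -0.0158 -0.1267]
AᵀP(A−BK) = [1.3501 -1.6271; -1.6271 5.3337]
P' = Q + AᵀP(A−BK) = [10.6001 -1.3771; -1.3771 5.5837]
tr(P') = 16.1838
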